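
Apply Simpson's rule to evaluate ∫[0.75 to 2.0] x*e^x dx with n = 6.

f(x) = x*e^x
a = 0.75, b = 2.0, n = 6
h = (b - a)/n = 0.208333

Simpson's rule: (h/3)[f(x₀) + 4f(x₁) + 2f(x₂) + ... + f(xₙ)]

x_0 = 0.7500, f(x_0) = 1.587750, coefficient = 1
x_1 = 0.9583, f(x_1) = 2.498708, coefficient = 4
x_2 = 1.1667, f(x_2) = 3.746482, coefficient = 2
x_3 = 1.3750, f(x_3) = 5.438230, coefficient = 4
x_4 = 1.5833, f(x_4) = 7.712679, coefficient = 2
x_5 = 1.7917, f(x_5) = 10.749002, coefficient = 4
x_6 = 2.0000, f(x_6) = 14.778112, coefficient = 1

I ≈ (0.208333/3) × 114.027949 = 7.918608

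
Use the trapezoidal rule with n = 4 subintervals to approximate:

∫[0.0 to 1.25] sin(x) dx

f(x) = sin(x)
a = 0.0, b = 1.25, n = 4
h = (b - a)/n = 0.312500

Trapezoidal rule: (h/2)[f(x₀) + 2f(x₁) + 2f(x₂) + ... + f(xₙ)]

x_0 = 0.0000, f(x_0) = 0.000000, coefficient = 1
x_1 = 0.3125, f(x_1) = 0.307439, coefficient = 2
x_2 = 0.6250, f(x_2) = 0.585097, coefficient = 2
x_3 = 0.9375, f(x_3) = 0.806081, coefficient = 2
x_4 = 1.2500, f(x_4) = 0.948985, coefficient = 1

I ≈ (0.312500/2) × 4.346218 = 0.679097
Exact value: 0.684678
Error: 0.005581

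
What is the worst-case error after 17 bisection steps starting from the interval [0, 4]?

Bisection error bound: |error| ≤ (b-a)/2^n
|error| ≤ (4 - 0)/2^17 = 4/2^17
|error| ≤ 0.0000305176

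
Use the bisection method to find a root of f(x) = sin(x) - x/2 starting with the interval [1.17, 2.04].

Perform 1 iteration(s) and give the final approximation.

f(x) = sin(x) - x/2
Initial interval: [1.17, 2.04]

Iteration 1:
  c_1 = (1.170000 + 2.040000)/2 = 1.605000
  f(c_1) = f(1.605000) = 0.196915
  f(a) × f(c) ≥ 0, new interval: [1.605000, 2.040000]

After 1 iteration(s), the approximation is c_1 = 1.605000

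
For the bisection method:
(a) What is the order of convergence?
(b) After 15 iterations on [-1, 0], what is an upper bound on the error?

(a) Bisection has linear (order 1) convergence; the error is halved each step.

(b) Error bound = (b-a)/2^n = (0 - (-1))/2^{15}
    = 1/2^{15}

(a) 1 (linear); (b) error ≤ 3.05e-05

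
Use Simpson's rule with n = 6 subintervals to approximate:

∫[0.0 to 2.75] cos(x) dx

f(x) = cos(x)
a = 0.0, b = 2.75, n = 6
h = (b - a)/n = 0.458333

Simpson's rule: (h/3)[f(x₀) + 4f(x₁) + 2f(x₂) + ... + f(xₙ)]

x_0 = 0.0000, f(x_0) = 1.000000, coefficient = 1
x_1 = 0.4583, f(x_1) = 0.896791, coefficient = 4
x_2 = 0.9167, f(x_2) = 0.608469, coefficient = 2
x_3 = 1.3750, f(x_3) = 0.194548, coefficient = 4
x_4 = 1.8333, f(x_4) = -0.259531, coefficient = 2
x_5 = 2.2917, f(x_5) = -0.660039, coefficient = 4
x_6 = 2.7500, f(x_6) = -0.924302, coefficient = 1

I ≈ (0.458333/3) × 2.498773 = 0.381757
Exact value: 0.381661
Error: 0.000096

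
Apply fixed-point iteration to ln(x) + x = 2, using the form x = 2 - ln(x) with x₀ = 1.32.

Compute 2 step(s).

Equation: ln(x) + x = 2
Fixed-point form: x = 2 - ln(x)
x₀ = 1.32

x_1 = g(1.320000) = 1.722368
x_2 = g(1.722368) = 1.456300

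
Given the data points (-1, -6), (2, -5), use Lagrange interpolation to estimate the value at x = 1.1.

Lagrange interpolation formula:
P(x) = Σ yᵢ × Lᵢ(x)
where Lᵢ(x) = Π_{j≠i} (x - xⱼ)/(xᵢ - xⱼ)

L_0(1.1) = (1.1 - 2)/(-1 - 2) = 0.300000
L_1(1.1) = (1.1 - (-1))/(2 - (-1)) = 0.700000

P(1.1) = (-6)×L_0(1.1) + (-5)×L_1(1.1)
P(1.1) = -5.300000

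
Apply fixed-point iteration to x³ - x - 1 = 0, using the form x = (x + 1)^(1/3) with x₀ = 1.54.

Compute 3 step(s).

Equation: x³ - x - 1 = 0
Fixed-point form: x = (x + 1)^(1/3)
x₀ = 1.54

x_1 = g(1.540000) = 1.364409
x_2 = g(1.364409) = 1.332215
x_3 = g(1.332215) = 1.326140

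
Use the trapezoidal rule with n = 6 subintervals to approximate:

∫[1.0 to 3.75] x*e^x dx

f(x) = x*e^x
a = 1.0, b = 3.75, n = 6
h = (b - a)/n = 0.458333

Trapezoidal rule: (h/2)[f(x₀) + 2f(x₁) + 2f(x₂) + ... + f(xₙ)]

x_0 = 1.0000, f(x_0) = 2.718282, coefficient = 1
x_1 = 1.4583, f(x_1) = 6.269067, coefficient = 2
x_2 = 1.9167, f(x_2) = 13.029998, coefficient = 2
x_3 = 2.3750, f(x_3) = 25.533656, coefficient = 2
x_4 = 2.8333, f(x_4) = 48.172446, coefficient = 2
x_5 = 3.2917, f(x_5) = 88.505145, coefficient = 2
x_6 = 3.7500, f(x_6) = 159.454058, coefficient = 1

I ≈ (0.458333/2) × 525.192966 = 120.356721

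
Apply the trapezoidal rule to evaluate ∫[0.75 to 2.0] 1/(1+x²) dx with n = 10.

f(x) = 1/(1+x²)
a = 0.75, b = 2.0, n = 10
h = (b - a)/n = 0.125000

Trapezoidal rule: (h/2)[f(x₀) + 2f(x₁) + 2f(x₂) + ... + f(xₙ)]

x_0 = 0.7500, f(x_0) = 0.640000, coefficient = 1
x_1 = 0.8750, f(x_1) = 0.566372, coefficient = 2
x_2 = 1.0000, f(x_2) = 0.500000, coefficient = 2
x_3 = 1.1250, f(x_3) = 0.441379, coefficient = 2
x_4 = 1.2500, f(x_4) = 0.390244, coefficient = 2
x_5 = 1.3750, f(x_5) = 0.345946, coefficient = 2
x_6 = 1.5000, f(x_6) = 0.307692, coefficient = 2
x_7 = 1.6250, f(x_7) = 0.274678, coefficient = 2
x_8 = 1.7500, f(x_8) = 0.246154, coefficient = 2
x_9 = 1.8750, f(x_9) = 0.221453, coefficient = 2
x_10 = 2.0000, f(x_10) = 0.200000, coefficient = 1

I ≈ (0.125000/2) × 7.427837 = 0.464240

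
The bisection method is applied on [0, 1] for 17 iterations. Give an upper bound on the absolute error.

Bisection error bound: |error| ≤ (b-a)/2^n
|error| ≤ (1 - 0)/2^17 = 1/2^17
|error| ≤ 0.0000076294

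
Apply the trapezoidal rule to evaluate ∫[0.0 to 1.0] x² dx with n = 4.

f(x) = x²
a = 0.0, b = 1.0, n = 4
h = (b - a)/n = 0.250000

Trapezoidal rule: (h/2)[f(x₀) + 2f(x₁) + 2f(x₂) + ... + f(xₙ)]

x_0 = 0.0000, f(x_0) = 0.000000, coefficient = 1
x_1 = 0.2500, f(x_1) = 0.062500, coefficient = 2
x_2 = 0.5000, f(x_2) = 0.250000, coefficient = 2
x_3 = 0.7500, f(x_3) = 0.562500, coefficient = 2
x_4 = 1.0000, f(x_4) = 1.000000, coefficient = 1

I ≈ (0.250000/2) × 2.750000 = 0.343750
Exact value: 0.333333
Error: 0.010417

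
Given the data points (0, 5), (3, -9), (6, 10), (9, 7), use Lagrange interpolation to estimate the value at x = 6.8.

Lagrange interpolation formula:
P(x) = Σ yᵢ × Lᵢ(x)
where Lᵢ(x) = Π_{j≠i} (x - xⱼ)/(xᵢ - xⱼ)

L_0(6.8) = (6.8 - 3)/(0 - 3) × (6.8 - 6)/(0 - 6) × (6.8 - 9)/(0 - 9) = 0.041284
L_1(6.8) = (6.8 - 0)/(3 - 0) × (6.8 - 6)/(3 - 6) × (6.8 - 9)/(3 - 9) = -0.221630
L_2(6.8) = (6.8 - 0)/(6 - 0) × (6.8 - 3)/(6 - 3) × (6.8 - 9)/(6 - 9) = 1.052741
L_3(6.8) = (6.8 - 0)/(9 - 0) × (6.8 - 3)/(9 - 3) × (6.8 - 6)/(9 - 6) = 0.127605

P(6.8) = 5×L_0(6.8) + (-9)×L_1(6.8) + 10×L_2(6.8) + 7×L_3(6.8)
P(6.8) = 13.621728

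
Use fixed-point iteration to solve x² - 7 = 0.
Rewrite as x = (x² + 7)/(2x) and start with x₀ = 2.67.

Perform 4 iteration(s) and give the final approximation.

Equation: x² - 7 = 0
Fixed-point form: x = (x² + 7)/(2x)
x₀ = 2.67

x_1 = g(2.670000) = 2.645861
x_2 = g(2.645861) = 2.645751
x_3 = g(2.645751) = 2.645751
x_4 = g(2.645751) = 2.645751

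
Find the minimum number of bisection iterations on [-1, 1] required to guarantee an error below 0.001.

We need (b-a)/2^n ≤ 0.001
(1 - (-1))/2^n ≤ 0.001
2/2^n ≤ 0.001
2^n ≥ 2000
n ≥ log₂(2000) = 10.97
n ≥ 11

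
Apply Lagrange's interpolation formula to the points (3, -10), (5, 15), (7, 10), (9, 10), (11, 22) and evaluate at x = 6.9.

Lagrange interpolation formula:
P(x) = Σ yᵢ × Lᵢ(x)
where Lᵢ(x) = Π_{j≠i} (x - xⱼ)/(xᵢ - xⱼ)

L_0(6.9) = (6.9 - 5)/(3 - 5) × (6.9 - 7)/(3 - 7) × (6.9 - 9)/(3 - 9) × (6.9 - 11)/(3 - 11) = -0.004260
L_1(6.9) = (6.9 - 3)/(5 - 3) × (6.9 - 7)/(5 - 7) × (6.9 - 9)/(5 - 9) × (6.9 - 11)/(5 - 11) = 0.034978
L_2(6.9) = (6.9 - 3)/(7 - 3) × (6.9 - 5)/(7 - 5) × (6.9 - 9)/(7 - 9) × (6.9 - 11)/(7 - 11) = 0.996877
L_3(6.9) = (6.9 - 3)/(9 - 3) × (6.9 - 5)/(9 - 5) × (6.9 - 7)/(9 - 7) × (6.9 - 11)/(9 - 11) = -0.031647
L_4(6.9) = (6.9 - 3)/(11 - 3) × (6.9 - 5)/(11 - 5) × (6.9 - 7)/(11 - 7) × (6.9 - 9)/(11 - 9) = 0.004052

P(6.9) = (-10)×L_0(6.9) + 15×L_1(6.9) + 10×L_2(6.9) + 10×L_3(6.9) + 22×L_4(6.9)
P(6.9) = 10.308722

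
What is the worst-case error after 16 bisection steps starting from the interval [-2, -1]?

Bisection error bound: |error| ≤ (b-a)/2^n
|error| ≤ (-1 - (-2))/2^16 = 1/2^16
|error| ≤ 0.0000152588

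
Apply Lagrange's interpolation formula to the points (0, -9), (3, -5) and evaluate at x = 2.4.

Lagrange interpolation formula:
P(x) = Σ yᵢ × Lᵢ(x)
where Lᵢ(x) = Π_{j≠i} (x - xⱼ)/(xᵢ - xⱼ)

L_0(2.4) = (2.4 - 3)/(0 - 3) = 0.200000
L_1(2.4) = (2.4 - 0)/(3 - 0) = 0.800000

P(2.4) = (-9)×L_0(2.4) + (-5)×L_1(2.4)
P(2.4) = -5.800000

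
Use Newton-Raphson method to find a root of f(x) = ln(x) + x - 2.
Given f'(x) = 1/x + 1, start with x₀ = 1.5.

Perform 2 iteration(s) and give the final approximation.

f(x) = ln(x) + x - 2
f'(x) = 1/x + 1
x₀ = 1.5

Newton-Raphson formula: x_{n+1} = x_n - f(x_n)/f'(x_n)

Iteration 1:
  f(1.500000) = -0.094535
  f'(1.500000) = 1.666667
  x_1 = 1.500000 - (-0.094535)/1.666667 = 1.556721
Iteration 2:
  f(1.556721) = -0.000697
  f'(1.556721) = 1.642376
  x_2 = 1.556721 - (-0.000697)/1.642376 = 1.557146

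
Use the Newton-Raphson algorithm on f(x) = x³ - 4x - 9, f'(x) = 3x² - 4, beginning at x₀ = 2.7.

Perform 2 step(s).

f(x) = x³ - 4x - 9
f'(x) = 3x² - 4
x₀ = 2.7

Newton-Raphson formula: x_{n+1} = x_n - f(x_n)/f'(x_n)

Iteration 1:
  f(2.700000) = -0.117000
  f'(2.700000) = 17.870000
  x_1 = 2.700000 - (-0.117000)/17.870000 = 2.706547
Iteration 2:
  f(2.706547) = 0.000348
  f'(2.706547) = 17.976195
  x_2 = 2.706547 - 0.000348/17.976195 = 2.706528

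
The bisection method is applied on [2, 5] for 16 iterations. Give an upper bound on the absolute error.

Bisection error bound: |error| ≤ (b-a)/2^n
|error| ≤ (5 - 2)/2^16 = 3/2^16
|error| ≤ 0.0000457764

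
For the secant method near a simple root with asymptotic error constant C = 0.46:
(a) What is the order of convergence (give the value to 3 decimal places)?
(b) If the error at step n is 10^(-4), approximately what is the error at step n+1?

(a) Secant method has superlinear convergence with order φ = (1+√5)/2 ≈ 1.618.
    This means |e_{n+1}| ≈ C|e_n|^1.618.

(b) With |e_n| = 10^(-4) and C = 0.46:
    |e_{n+1}| ≈ 0.46 × (10^(-4))^1.618 = 0.46 × 10^(-6.47)

(a) ≈ 1.618 (golden ratio); (b) |e_{n+1}| ≈ 1.551e-07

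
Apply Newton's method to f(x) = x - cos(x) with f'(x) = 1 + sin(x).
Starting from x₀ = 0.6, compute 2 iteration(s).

f(x) = x - cos(x)
f'(x) = 1 + sin(x)
x₀ = 0.6

Newton-Raphson formula: x_{n+1} = x_n - f(x_n)/f'(x_n)

Iteration 1:
  f(0.600000) = -0.225336
  f'(0.600000) = 1.564642
  x_1 = 0.600000 - (-0.225336)/1.564642 = 0.744017
Iteration 2:
  f(0.744017) = 0.008264
  f'(0.744017) = 1.677249
  x_2 = 0.744017 - 0.008264/1.677249 = 0.739090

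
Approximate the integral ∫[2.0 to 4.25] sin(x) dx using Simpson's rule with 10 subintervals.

f(x) = sin(x)
a = 2.0, b = 4.25, n = 10
h = (b - a)/n = 0.225000

Simpson's rule: (h/3)[f(x₀) + 4f(x₁) + 2f(x₂) + ... + f(xₙ)]

x_0 = 2.0000, f(x_0) = 0.909297, coefficient = 1
x_1 = 2.2250, f(x_1) = 0.793533, coefficient = 4
x_2 = 2.4500, f(x_2) = 0.637765, coefficient = 2
x_3 = 2.6750, f(x_3) = 0.449846, coefficient = 4
x_4 = 2.9000, f(x_4) = 0.239249, coefficient = 2
x_5 = 3.1250, f(x_5) = 0.016592, coefficient = 4
x_6 = 3.3500, f(x_6) = -0.206902, coefficient = 2
x_7 = 3.5750, f(x_7) = -0.419966, coefficient = 4
x_8 = 3.8000, f(x_8) = -0.611858, coefficient = 2
x_9 = 4.0250, f(x_9) = -0.772905, coefficient = 4
x_10 = 4.2500, f(x_10) = -0.894989, coefficient = 1

I ≈ (0.225000/3) × 0.399214 = 0.029941
Exact value: 0.029941
Error: 0.000000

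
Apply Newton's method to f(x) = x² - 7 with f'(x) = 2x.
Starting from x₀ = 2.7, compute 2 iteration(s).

f(x) = x² - 7
f'(x) = 2x
x₀ = 2.7

Newton-Raphson formula: x_{n+1} = x_n - f(x_n)/f'(x_n)

Iteration 1:
  f(2.700000) = 0.290000
  f'(2.700000) = 5.400000
  x_1 = 2.700000 - 0.290000/5.400000 = 2.646296
Iteration 2:
  f(2.646296) = 0.002884
  f'(2.646296) = 5.292593
  x_2 = 2.646296 - 0.002884/5.292593 = 2.645751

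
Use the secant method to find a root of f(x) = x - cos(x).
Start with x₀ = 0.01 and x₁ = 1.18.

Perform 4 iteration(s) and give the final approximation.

f(x) = x - cos(x)
x₀ = 0.01, x₁ = 1.18

Secant formula: x_{n+1} = x_n - f(x_n)(x_n - x_{n-1})/(f(x_n) - f(x_{n-1}))

Iteration 1:
  f(0.010000) = -0.989950
  f(1.180000) = 0.799075
  x_2 = 1.180000 - 0.799075×(1.180000 - 0.010000)/(0.799075 - (-0.989950))
       = 0.657415
Iteration 2:
  f(1.180000) = 0.799075
  f(0.657415) = -0.134160
  x_3 = 0.657415 - (-0.134160)×(0.657415 - 1.180000)/(-0.134160 - 0.799075)
       = 0.732541
Iteration 3:
  f(0.657415) = -0.134160
  f(0.732541) = -0.010937
  x_4 = 0.732541 - (-0.010937)×(0.732541 - 0.657415)/(-0.010937 - (-0.134160))
       = 0.739209
Iteration 4:
  f(0.732541) = -0.010937
  f(0.739209) = 0.000207
  x_5 = 0.739209 - 0.000207×(0.739209 - 0.732541)/(0.000207 - (-0.010937))
       = 0.739085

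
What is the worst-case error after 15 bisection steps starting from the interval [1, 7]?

Bisection error bound: |error| ≤ (b-a)/2^n
|error| ≤ (7 - 1)/2^15 = 6/2^15
|error| ≤ 0.0001831055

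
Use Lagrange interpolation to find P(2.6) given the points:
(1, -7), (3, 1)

Lagrange interpolation formula:
P(x) = Σ yᵢ × Lᵢ(x)
where Lᵢ(x) = Π_{j≠i} (x - xⱼ)/(xᵢ - xⱼ)

L_0(2.6) = (2.6 - 3)/(1 - 3) = 0.200000
L_1(2.6) = (2.6 - 1)/(3 - 1) = 0.800000

P(2.6) = (-7)×L_0(2.6) + 1×L_1(2.6)
P(2.6) = -0.600000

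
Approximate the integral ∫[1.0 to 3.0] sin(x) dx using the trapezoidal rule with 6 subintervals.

f(x) = sin(x)
a = 1.0, b = 3.0, n = 6
h = (b - a)/n = 0.333333

Trapezoidal rule: (h/2)[f(x₀) + 2f(x₁) + 2f(x₂) + ... + f(xₙ)]

x_0 = 1.0000, f(x_0) = 0.841471, coefficient = 1
x_1 = 1.3333, f(x_1) = 0.971938, coefficient = 2
x_2 = 1.6667, f(x_2) = 0.995408, coefficient = 2
x_3 = 2.0000, f(x_3) = 0.909297, coefficient = 2
x_4 = 2.3333, f(x_4) = 0.723086, coefficient = 2
x_5 = 2.6667, f(x_5) = 0.457273, coefficient = 2
x_6 = 3.0000, f(x_6) = 0.141120, coefficient = 1

I ≈ (0.333333/2) × 9.096595 = 1.516099
Exact value: 1.530295
Error: 0.014196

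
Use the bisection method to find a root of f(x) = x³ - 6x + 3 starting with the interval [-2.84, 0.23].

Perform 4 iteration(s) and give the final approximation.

f(x) = x³ - 6x + 3
Initial interval: [-2.84, 0.23]

Iteration 1:
  c_1 = (-2.840000 + 0.230000)/2 = -1.305000
  f(c_1) = f(-1.305000) = 8.607552
  f(a) × f(c) < 0, new interval: [-2.840000, -1.305000]
Iteration 2:
  c_2 = (-2.840000 + (-1.305000))/2 = -2.072500
  f(c_2) = f(-2.072500) = 6.533081
  f(a) × f(c) < 0, new interval: [-2.840000, -2.072500]
Iteration 3:
  c_3 = (-2.840000 + (-2.072500))/2 = -2.456250
  f(c_3) = f(-2.456250) = 2.918541
  f(a) × f(c) < 0, new interval: [-2.840000, -2.456250]
Iteration 4:
  c_4 = (-2.840000 + (-2.456250))/2 = -2.648125
  f(c_4) = f(-2.648125) = 0.318599
  f(a) × f(c) < 0, new interval: [-2.840000, -2.648125]

After 4 iteration(s), the approximation is c_4 = -2.648125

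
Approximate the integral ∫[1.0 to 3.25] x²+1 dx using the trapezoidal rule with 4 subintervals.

f(x) = x²+1
a = 1.0, b = 3.25, n = 4
h = (b - a)/n = 0.562500

Trapezoidal rule: (h/2)[f(x₀) + 2f(x₁) + 2f(x₂) + ... + f(xₙ)]

x_0 = 1.0000, f(x_0) = 2.000000, coefficient = 1
x_1 = 1.5625, f(x_1) = 3.441406, coefficient = 2
x_2 = 2.1250, f(x_2) = 5.515625, coefficient = 2
x_3 = 2.6875, f(x_3) = 8.222656, coefficient = 2
x_4 = 3.2500, f(x_4) = 11.562500, coefficient = 1

I ≈ (0.562500/2) × 47.921875 = 13.478027
Exact value: 13.359375
Error: 0.118652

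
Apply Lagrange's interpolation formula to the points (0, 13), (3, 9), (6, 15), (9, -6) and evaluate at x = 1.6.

Lagrange interpolation formula:
P(x) = Σ yᵢ × Lᵢ(x)
where Lᵢ(x) = Π_{j≠i} (x - xⱼ)/(xᵢ - xⱼ)

L_0(1.6) = (1.6 - 3)/(0 - 3) × (1.6 - 6)/(0 - 6) × (1.6 - 9)/(0 - 9) = 0.281383
L_1(1.6) = (1.6 - 0)/(3 - 0) × (1.6 - 6)/(3 - 6) × (1.6 - 9)/(3 - 9) = 0.964741
L_2(1.6) = (1.6 - 0)/(6 - 0) × (1.6 - 3)/(6 - 3) × (1.6 - 9)/(6 - 9) = -0.306963
L_3(1.6) = (1.6 - 0)/(9 - 0) × (1.6 - 3)/(9 - 3) × (1.6 - 6)/(9 - 6) = 0.060840

P(1.6) = 13×L_0(1.6) + 9×L_1(1.6) + 15×L_2(1.6) + (-6)×L_3(1.6)
P(1.6) = 7.371160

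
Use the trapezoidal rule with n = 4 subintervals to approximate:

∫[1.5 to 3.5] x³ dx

f(x) = x³
a = 1.5, b = 3.5, n = 4
h = (b - a)/n = 0.500000

Trapezoidal rule: (h/2)[f(x₀) + 2f(x₁) + 2f(x₂) + ... + f(xₙ)]

x_0 = 1.5000, f(x_0) = 3.375000, coefficient = 1
x_1 = 2.0000, f(x_1) = 8.000000, coefficient = 2
x_2 = 2.5000, f(x_2) = 15.625000, coefficient = 2
x_3 = 3.0000, f(x_3) = 27.000000, coefficient = 2
x_4 = 3.5000, f(x_4) = 42.875000, coefficient = 1

I ≈ (0.500000/2) × 147.500000 = 36.875000
Exact value: 36.250000
Error: 0.625000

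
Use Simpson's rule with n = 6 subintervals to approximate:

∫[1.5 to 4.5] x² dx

f(x) = x²
a = 1.5, b = 4.5, n = 6
h = (b - a)/n = 0.500000

Simpson's rule: (h/3)[f(x₀) + 4f(x₁) + 2f(x₂) + ... + f(xₙ)]

x_0 = 1.5000, f(x_0) = 2.250000, coefficient = 1
x_1 = 2.0000, f(x_1) = 4.000000, coefficient = 4
x_2 = 2.5000, f(x_2) = 6.250000, coefficient = 2
x_3 = 3.0000, f(x_3) = 9.000000, coefficient = 4
x_4 = 3.5000, f(x_4) = 12.250000, coefficient = 2
x_5 = 4.0000, f(x_5) = 16.000000, coefficient = 4
x_6 = 4.5000, f(x_6) = 20.250000, coefficient = 1

I ≈ (0.500000/3) × 175.500000 = 29.250000
Exact value: 29.250000
Error: 0.000000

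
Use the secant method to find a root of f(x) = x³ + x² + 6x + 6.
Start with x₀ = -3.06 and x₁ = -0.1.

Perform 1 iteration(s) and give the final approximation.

f(x) = x³ + x² + 6x + 6
x₀ = -3.06, x₁ = -0.1

Secant formula: x_{n+1} = x_n - f(x_n)(x_n - x_{n-1})/(f(x_n) - f(x_{n-1}))

Iteration 1:
  f(-3.060000) = -31.649016
  f(-0.100000) = 5.409000
  x_2 = -0.100000 - 5.409000×(-0.100000 - (-3.060000))/(5.409000 - (-31.649016))
       = -0.532043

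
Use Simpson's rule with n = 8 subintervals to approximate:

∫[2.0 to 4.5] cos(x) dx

f(x) = cos(x)
a = 2.0, b = 4.5, n = 8
h = (b - a)/n = 0.312500

Simpson's rule: (h/3)[f(x₀) + 4f(x₁) + 2f(x₂) + ... + f(xₙ)]

x_0 = 2.0000, f(x_0) = -0.416147, coefficient = 1
x_1 = 2.3125, f(x_1) = -0.675545, coefficient = 4
x_2 = 2.6250, f(x_2) = -0.869507, coefficient = 2
x_3 = 2.9375, f(x_3) = -0.979245, coefficient = 4
x_4 = 3.2500, f(x_4) = -0.994130, coefficient = 2
x_5 = 3.5625, f(x_5) = -0.912719, coefficient = 4
x_6 = 3.8750, f(x_6) = -0.742898, coefficient = 2
x_7 = 4.1875, f(x_7) = -0.501117, coefficient = 4
x_8 = 4.5000, f(x_8) = -0.210796, coefficient = 1

I ≈ (0.312500/3) × -18.114515 = -1.886929
Exact value: -1.886828
Error: 0.000101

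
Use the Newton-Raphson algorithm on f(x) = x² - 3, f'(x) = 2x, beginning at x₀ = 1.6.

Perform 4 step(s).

f(x) = x² - 3
f'(x) = 2x
x₀ = 1.6

Newton-Raphson formula: x_{n+1} = x_n - f(x_n)/f'(x_n)

Iteration 1:
  f(1.600000) = -0.440000
  f'(1.600000) = 3.200000
  x_1 = 1.600000 - (-0.440000)/3.200000 = 1.737500
Iteration 2:
  f(1.737500) = 0.018906
  f'(1.737500) = 3.475000
  x_2 = 1.737500 - 0.018906/3.475000 = 1.732059
Iteration 3:
  f(1.732059) = 0.000030
  f'(1.732059) = 3.464119
  x_3 = 1.732059 - 0.000030/3.464119 = 1.732051
Iteration 4:
  f(1.732051) = 0.000000
  f'(1.732051) = 3.464102
  x_4 = 1.732051 - 0.000000/3.464102 = 1.732051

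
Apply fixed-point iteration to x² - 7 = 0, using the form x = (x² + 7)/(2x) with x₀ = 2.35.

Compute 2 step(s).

Equation: x² - 7 = 0
Fixed-point form: x = (x² + 7)/(2x)
x₀ = 2.35

x_1 = g(2.350000) = 2.664362
x_2 = g(2.664362) = 2.645816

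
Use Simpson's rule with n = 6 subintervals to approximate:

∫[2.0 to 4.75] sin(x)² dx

f(x) = sin(x)²
a = 2.0, b = 4.75, n = 6
h = (b - a)/n = 0.458333

Simpson's rule: (h/3)[f(x₀) + 4f(x₁) + 2f(x₂) + ... + f(xₙ)]

x_0 = 2.0000, f(x_0) = 0.826822, coefficient = 1
x_1 = 2.4583, f(x_1) = 0.398570, coefficient = 4
x_2 = 2.9167, f(x_2) = 0.049744, coefficient = 2
x_3 = 3.3750, f(x_3) = 0.053497, coefficient = 4
x_4 = 3.8333, f(x_4) = 0.406889, coefficient = 2
x_5 = 4.2917, f(x_5) = 0.833193, coefficient = 4
x_6 = 4.7500, f(x_6) = 0.998586, coefficient = 1

I ≈ (0.458333/3) × 7.879715 = 1.203845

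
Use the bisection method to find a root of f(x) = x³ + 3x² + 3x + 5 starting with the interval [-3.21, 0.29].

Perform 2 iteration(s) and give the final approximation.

f(x) = x³ + 3x² + 3x + 5
Initial interval: [-3.21, 0.29]

Iteration 1:
  c_1 = (-3.210000 + 0.290000)/2 = -1.460000
  f(c_1) = f(-1.460000) = 3.902664
  f(a) × f(c) < 0, new interval: [-3.210000, -1.460000]
Iteration 2:
  c_2 = (-3.210000 + (-1.460000))/2 = -2.335000
  f(c_2) = f(-2.335000) = 1.620730
  f(a) × f(c) < 0, new interval: [-3.210000, -2.335000]

After 2 iteration(s), the approximation is c_2 = -2.335000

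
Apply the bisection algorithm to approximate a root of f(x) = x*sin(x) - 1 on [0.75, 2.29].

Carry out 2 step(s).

f(x) = x*sin(x) - 1
Initial interval: [0.75, 2.29]

Iteration 1:
  c_1 = (0.750000 + 2.290000)/2 = 1.520000
  f(c_1) = f(1.520000) = 0.518039
  f(a) × f(c) < 0, new interval: [0.750000, 1.520000]
Iteration 2:
  c_2 = (0.750000 + 1.520000)/2 = 1.135000
  f(c_2) = f(1.135000) = 0.028916
  f(a) × f(c) < 0, new interval: [0.750000, 1.135000]

After 2 iteration(s), the approximation is c_2 = 1.135000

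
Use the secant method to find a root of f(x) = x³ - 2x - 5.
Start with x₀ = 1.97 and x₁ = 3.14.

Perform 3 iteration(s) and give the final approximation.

f(x) = x³ - 2x - 5
x₀ = 1.97, x₁ = 3.14

Secant formula: x_{n+1} = x_n - f(x_n)(x_n - x_{n-1})/(f(x_n) - f(x_{n-1}))

Iteration 1:
  f(1.970000) = -1.294627
  f(3.140000) = 19.679144
  x_2 = 3.140000 - 19.679144×(3.140000 - 1.970000)/(19.679144 - (-1.294627))
       = 2.042219
Iteration 2:
  f(3.140000) = 19.679144
  f(2.042219) = -0.567036
  x_3 = 2.042219 - (-0.567036)×(2.042219 - 3.140000)/(-0.567036 - 19.679144)
       = 2.072965
Iteration 3:
  f(2.042219) = -0.567036
  f(2.072965) = -0.238018
  x_4 = 2.072965 - (-0.238018)×(2.072965 - 2.042219)/(-0.238018 - (-0.567036))
       = 2.095207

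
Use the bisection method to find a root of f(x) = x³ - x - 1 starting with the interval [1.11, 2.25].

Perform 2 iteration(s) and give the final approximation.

f(x) = x³ - x - 1
Initial interval: [1.11, 2.25]

Iteration 1:
  c_1 = (1.110000 + 2.250000)/2 = 1.680000
  f(c_1) = f(1.680000) = 2.061632
  f(a) × f(c) < 0, new interval: [1.110000, 1.680000]
Iteration 2:
  c_2 = (1.110000 + 1.680000)/2 = 1.395000
  f(c_2) = f(1.395000) = 0.319705
  f(a) × f(c) < 0, new interval: [1.110000, 1.395000]

After 2 iteration(s), the approximation is c_2 = 1.395000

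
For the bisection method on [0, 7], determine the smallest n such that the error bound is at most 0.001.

We need (b-a)/2^n ≤ 0.001
(7 - 0)/2^n ≤ 0.001
7/2^n ≤ 0.001
2^n ≥ 7000
n ≥ log₂(7000) = 12.77
n ≥ 13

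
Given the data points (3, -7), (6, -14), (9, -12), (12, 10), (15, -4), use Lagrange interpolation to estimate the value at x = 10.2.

Lagrange interpolation formula:
P(x) = Σ yᵢ × Lᵢ(x)
where Lᵢ(x) = Π_{j≠i} (x - xⱼ)/(xᵢ - xⱼ)

L_0(10.2) = (10.2 - 6)/(3 - 6) × (10.2 - 9)/(3 - 9) × (10.2 - 12)/(3 - 12) × (10.2 - 15)/(3 - 15) = 0.022400
L_1(10.2) = (10.2 - 3)/(6 - 3) × (10.2 - 9)/(6 - 9) × (10.2 - 12)/(6 - 12) × (10.2 - 15)/(6 - 15) = -0.153600
L_2(10.2) = (10.2 - 3)/(9 - 3) × (10.2 - 6)/(9 - 6) × (10.2 - 12)/(9 - 12) × (10.2 - 15)/(9 - 15) = 0.806400
L_3(10.2) = (10.2 - 3)/(12 - 3) × (10.2 - 6)/(12 - 6) × (10.2 - 9)/(12 - 9) × (10.2 - 15)/(12 - 15) = 0.358400
L_4(10.2) = (10.2 - 3)/(15 - 3) × (10.2 - 6)/(15 - 6) × (10.2 - 9)/(15 - 9) × (10.2 - 12)/(15 - 12) = -0.033600

P(10.2) = (-7)×L_0(10.2) + (-14)×L_1(10.2) + (-12)×L_2(10.2) + 10×L_3(10.2) + (-4)×L_4(10.2)
P(10.2) = -3.964800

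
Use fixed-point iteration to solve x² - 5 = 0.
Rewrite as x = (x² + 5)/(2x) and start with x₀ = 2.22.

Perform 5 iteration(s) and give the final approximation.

Equation: x² - 5 = 0
Fixed-point form: x = (x² + 5)/(2x)
x₀ = 2.22

x_1 = g(2.220000) = 2.236126
x_2 = g(2.236126) = 2.236068
x_3 = g(2.236068) = 2.236068
x_4 = g(2.236068) = 2.236068
x_5 = g(2.236068) = 2.236068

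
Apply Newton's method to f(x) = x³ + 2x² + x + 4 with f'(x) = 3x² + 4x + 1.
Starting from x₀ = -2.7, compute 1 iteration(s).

f(x) = x³ + 2x² + x + 4
f'(x) = 3x² + 4x + 1
x₀ = -2.7

Newton-Raphson formula: x_{n+1} = x_n - f(x_n)/f'(x_n)

Iteration 1:
  f(-2.700000) = -3.803000
  f'(-2.700000) = 12.070000
  x_1 = -2.700000 - (-3.803000)/12.070000 = -2.384921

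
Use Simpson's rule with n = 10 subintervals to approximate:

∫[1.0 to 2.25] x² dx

f(x) = x²
a = 1.0, b = 2.25, n = 10
h = (b - a)/n = 0.125000

Simpson's rule: (h/3)[f(x₀) + 4f(x₁) + 2f(x₂) + ... + f(xₙ)]

x_0 = 1.0000, f(x_0) = 1.000000, coefficient = 1
x_1 = 1.1250, f(x_1) = 1.265625, coefficient = 4
x_2 = 1.2500, f(x_2) = 1.562500, coefficient = 2
x_3 = 1.3750, f(x_3) = 1.890625, coefficient = 4
x_4 = 1.5000, f(x_4) = 2.250000, coefficient = 2
x_5 = 1.6250, f(x_5) = 2.640625, coefficient = 4
x_6 = 1.7500, f(x_6) = 3.062500, coefficient = 2
x_7 = 1.8750, f(x_7) = 3.515625, coefficient = 4
x_8 = 2.0000, f(x_8) = 4.000000, coefficient = 2
x_9 = 2.1250, f(x_9) = 4.515625, coefficient = 4
x_10 = 2.2500, f(x_10) = 5.062500, coefficient = 1

I ≈ (0.125000/3) × 83.125000 = 3.463542
Exact value: 3.463542
Error: 0.000000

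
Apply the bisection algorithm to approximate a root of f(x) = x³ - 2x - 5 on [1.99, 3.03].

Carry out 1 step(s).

f(x) = x³ - 2x - 5
Initial interval: [1.99, 3.03]

Iteration 1:
  c_1 = (1.990000 + 3.030000)/2 = 2.510000
  f(c_1) = f(2.510000) = 5.793251
  f(a) × f(c) < 0, new interval: [1.990000, 2.510000]

After 1 iteration(s), the approximation is c_1 = 2.510000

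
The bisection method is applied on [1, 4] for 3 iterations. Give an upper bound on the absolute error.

Bisection error bound: |error| ≤ (b-a)/2^n
|error| ≤ (4 - 1)/2^3 = 3/2^3
|error| ≤ 0.3750000000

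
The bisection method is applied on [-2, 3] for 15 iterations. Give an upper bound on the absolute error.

Bisection error bound: |error| ≤ (b-a)/2^n
|error| ≤ (3 - (-2))/2^15 = 5/2^15
|error| ≤ 0.0001525879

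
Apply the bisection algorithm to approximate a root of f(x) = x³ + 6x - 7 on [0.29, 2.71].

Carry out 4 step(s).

f(x) = x³ + 6x - 7
Initial interval: [0.29, 2.71]

Iteration 1:
  c_1 = (0.290000 + 2.710000)/2 = 1.500000
  f(c_1) = f(1.500000) = 5.375000
  f(a) × f(c) < 0, new interval: [0.290000, 1.500000]
Iteration 2:
  c_2 = (0.290000 + 1.500000)/2 = 0.895000
  f(c_2) = f(0.895000) = -0.913083
  f(a) × f(c) ≥ 0, new interval: [0.895000, 1.500000]
Iteration 3:
  c_3 = (0.895000 + 1.500000)/2 = 1.197500
  f(c_3) = f(1.197500) = 1.902222
  f(a) × f(c) < 0, new interval: [0.895000, 1.197500]
Iteration 4:
  c_4 = (0.895000 + 1.197500)/2 = 1.046250
  f(c_4) = f(1.046250) = 0.422766
  f(a) × f(c) < 0, new interval: [0.895000, 1.046250]

After 4 iteration(s), the approximation is c_4 = 1.046250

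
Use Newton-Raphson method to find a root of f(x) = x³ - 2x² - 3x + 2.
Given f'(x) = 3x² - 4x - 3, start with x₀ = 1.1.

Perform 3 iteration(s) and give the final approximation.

f(x) = x³ - 2x² - 3x + 2
f'(x) = 3x² - 4x - 3
x₀ = 1.1

Newton-Raphson formula: x_{n+1} = x_n - f(x_n)/f'(x_n)

Iteration 1:
  f(1.100000) = -2.389000
  f'(1.100000) = -3.770000
  x_1 = 1.100000 - (-2.389000)/(-3.770000) = 0.466313
Iteration 2:
  f(0.466313) = 0.267564
  f'(0.466313) = -4.212909
  x_2 = 0.466313 - 0.267564/(-4.212909) = 0.529824
Iteration 3:
  f(0.529824) = -0.002168
  f'(0.529824) = -4.277155
  x_3 = 0.529824 - (-0.002168)/(-4.277155) = 0.529317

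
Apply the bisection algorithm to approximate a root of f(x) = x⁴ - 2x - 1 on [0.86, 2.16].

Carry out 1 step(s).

f(x) = x⁴ - 2x - 1
Initial interval: [0.86, 2.16]

Iteration 1:
  c_1 = (0.860000 + 2.160000)/2 = 1.510000
  f(c_1) = f(1.510000) = 1.178856
  f(a) × f(c) < 0, new interval: [0.860000, 1.510000]

After 1 iteration(s), the approximation is c_1 = 1.510000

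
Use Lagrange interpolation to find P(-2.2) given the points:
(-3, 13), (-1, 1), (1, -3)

Lagrange interpolation formula:
P(x) = Σ yᵢ × Lᵢ(x)
where Lᵢ(x) = Π_{j≠i} (x - xⱼ)/(xᵢ - xⱼ)

L_0(-2.2) = (-2.2 - (-1))/(-3 - (-1)) × (-2.2 - 1)/(-3 - 1) = 0.480000
L_1(-2.2) = (-2.2 - (-3))/(-1 - (-3)) × (-2.2 - 1)/(-1 - 1) = 0.640000
L_2(-2.2) = (-2.2 - (-3))/(1 - (-3)) × (-2.2 - (-1))/(1 - (-1)) = -0.120000

P(-2.2) = 13×L_0(-2.2) + 1×L_1(-2.2) + (-3)×L_2(-2.2)
P(-2.2) = 7.240000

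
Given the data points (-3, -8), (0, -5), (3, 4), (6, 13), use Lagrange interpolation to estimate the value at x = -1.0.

Lagrange interpolation formula:
P(x) = Σ yᵢ × Lᵢ(x)
where Lᵢ(x) = Π_{j≠i} (x - xⱼ)/(xᵢ - xⱼ)

L_0(-1.0) = (-1.0 - 0)/(-3 - 0) × (-1.0 - 3)/(-3 - 3) × (-1.0 - 6)/(-3 - 6) = 0.172840
L_1(-1.0) = (-1.0 - (-3))/(0 - (-3)) × (-1.0 - 3)/(0 - 3) × (-1.0 - 6)/(0 - 6) = 1.037037
L_2(-1.0) = (-1.0 - (-3))/(3 - (-3)) × (-1.0 - 0)/(3 - 0) × (-1.0 - 6)/(3 - 6) = -0.259259
L_3(-1.0) = (-1.0 - (-3))/(6 - (-3)) × (-1.0 - 0)/(6 - 0) × (-1.0 - 3)/(6 - 3) = 0.049383

P(-1.0) = (-8)×L_0(-1.0) + (-5)×L_1(-1.0) + 4×L_2(-1.0) + 13×L_3(-1.0)
P(-1.0) = -6.962963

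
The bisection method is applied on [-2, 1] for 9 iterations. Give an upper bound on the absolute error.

Bisection error bound: |error| ≤ (b-a)/2^n
|error| ≤ (1 - (-2))/2^9 = 3/2^9
|error| ≤ 0.0058593750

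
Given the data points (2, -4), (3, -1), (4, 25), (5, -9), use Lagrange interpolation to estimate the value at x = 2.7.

Lagrange interpolation formula:
P(x) = Σ yᵢ × Lᵢ(x)
where Lᵢ(x) = Π_{j≠i} (x - xⱼ)/(xᵢ - xⱼ)

L_0(2.7) = (2.7 - 3)/(2 - 3) × (2.7 - 4)/(2 - 4) × (2.7 - 5)/(2 - 5) = 0.149500
L_1(2.7) = (2.7 - 2)/(3 - 2) × (2.7 - 4)/(3 - 4) × (2.7 - 5)/(3 - 5) = 1.046500
L_2(2.7) = (2.7 - 2)/(4 - 2) × (2.7 - 3)/(4 - 3) × (2.7 - 5)/(4 - 5) = -0.241500
L_3(2.7) = (2.7 - 2)/(5 - 2) × (2.7 - 3)/(5 - 3) × (2.7 - 4)/(5 - 4) = 0.045500

P(2.7) = (-4)×L_0(2.7) + (-1)×L_1(2.7) + 25×L_2(2.7) + (-9)×L_3(2.7)
P(2.7) = -8.091500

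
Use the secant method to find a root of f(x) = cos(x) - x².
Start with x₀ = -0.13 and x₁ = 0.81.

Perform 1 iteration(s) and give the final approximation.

f(x) = cos(x) - x²
x₀ = -0.13, x₁ = 0.81

Secant formula: x_{n+1} = x_n - f(x_n)(x_n - x_{n-1})/(f(x_n) - f(x_{n-1}))

Iteration 1:
  f(-0.130000) = 0.974662
  f(0.810000) = 0.033398
  x_2 = 0.810000 - 0.033398×(0.810000 - (-0.130000))/(0.033398 - 0.974662)
       = 0.843354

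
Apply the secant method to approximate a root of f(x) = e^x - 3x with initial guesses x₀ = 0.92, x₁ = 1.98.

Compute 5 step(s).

f(x) = e^x - 3x
x₀ = 0.92, x₁ = 1.98

Secant formula: x_{n+1} = x_n - f(x_n)(x_n - x_{n-1})/(f(x_n) - f(x_{n-1}))

Iteration 1:
  f(0.920000) = -0.250710
  f(1.980000) = 1.302743
  x_2 = 1.980000 - 1.302743×(1.980000 - 0.920000)/(1.302743 - (-0.250710))
       = 1.091072
Iteration 2:
  f(1.980000) = 1.302743
  f(1.091072) = -0.295752
  x_3 = 1.091072 - (-0.295752)×(1.091072 - 1.980000)/(-0.295752 - 1.302743)
       = 1.255540
Iteration 3:
  f(1.091072) = -0.295752
  f(1.255540) = -0.256887
  x_4 = 1.255540 - (-0.256887)×(1.255540 - 1.091072)/(-0.256887 - (-0.295752))
       = 2.342626
Iteration 4:
  f(1.255540) = -0.256887
  f(2.342626) = 3.380658
  x_5 = 2.342626 - 3.380658×(2.342626 - 1.255540)/(3.380658 - (-0.256887))
       = 1.332311
Iteration 5:
  f(2.342626) = 3.380658
  f(1.332311) = -0.207141
  x_6 = 1.332311 - (-0.207141)×(1.332311 - 2.342626)/(-0.207141 - 3.380658)
       = 1.390642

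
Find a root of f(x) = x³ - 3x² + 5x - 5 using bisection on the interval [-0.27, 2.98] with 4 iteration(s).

f(x) = x³ - 3x² + 5x - 5
Initial interval: [-0.27, 2.98]

Iteration 1:
  c_1 = (-0.270000 + 2.980000)/2 = 1.355000
  f(c_1) = f(1.355000) = -1.245261
  f(a) × f(c) ≥ 0, new interval: [1.355000, 2.980000]
Iteration 2:
  c_2 = (1.355000 + 2.980000)/2 = 2.167500
  f(c_2) = f(2.167500) = 1.926368
  f(a) × f(c) < 0, new interval: [1.355000, 2.167500]
Iteration 3:
  c_3 = (1.355000 + 2.167500)/2 = 1.761250
  f(c_3) = f(1.761250) = -0.036354
  f(a) × f(c) ≥ 0, new interval: [1.761250, 2.167500]
Iteration 4:
  c_4 = (1.761250 + 2.167500)/2 = 1.964375
  f(c_4) = f(1.964375) = 0.825637
  f(a) × f(c) < 0, new interval: [1.761250, 1.964375]

After 4 iteration(s), the approximation is c_4 = 1.964375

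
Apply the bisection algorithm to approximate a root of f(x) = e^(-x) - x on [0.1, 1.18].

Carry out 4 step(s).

f(x) = e^(-x) - x
Initial interval: [0.1, 1.18]

Iteration 1:
  c_1 = (0.100000 + 1.180000)/2 = 0.640000
  f(c_1) = f(0.640000) = -0.112708
  f(a) × f(c) < 0, new interval: [0.100000, 0.640000]
Iteration 2:
  c_2 = (0.100000 + 0.640000)/2 = 0.370000
  f(c_2) = f(0.370000) = 0.320734
  f(a) × f(c) ≥ 0, new interval: [0.370000, 0.640000]
Iteration 3:
  c_3 = (0.370000 + 0.640000)/2 = 0.505000
  f(c_3) = f(0.505000) = 0.098506
  f(a) × f(c) ≥ 0, new interval: [0.505000, 0.640000]
Iteration 4:
  c_4 = (0.505000 + 0.640000)/2 = 0.572500
  f(c_4) = f(0.572500) = -0.008387
  f(a) × f(c) < 0, new interval: [0.505000, 0.572500]

After 4 iteration(s), the approximation is c_4 = 0.572500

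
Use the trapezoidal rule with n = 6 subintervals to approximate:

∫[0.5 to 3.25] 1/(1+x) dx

f(x) = 1/(1+x)
a = 0.5, b = 3.25, n = 6
h = (b - a)/n = 0.458333

Trapezoidal rule: (h/2)[f(x₀) + 2f(x₁) + 2f(x₂) + ... + f(xₙ)]

x_0 = 0.5000, f(x_0) = 0.666667, coefficient = 1
x_1 = 0.9583, f(x_1) = 0.510638, coefficient = 2
x_2 = 1.4167, f(x_2) = 0.413793, coefficient = 2
x_3 = 1.8750, f(x_3) = 0.347826, coefficient = 2
x_4 = 2.3333, f(x_4) = 0.300000, coefficient = 2
x_5 = 2.7917, f(x_5) = 0.263736, coefficient = 2
x_6 = 3.2500, f(x_6) = 0.235294, coefficient = 1

I ≈ (0.458333/2) × 4.573948 = 1.048196
Exact value: 1.041454
Error: 0.006743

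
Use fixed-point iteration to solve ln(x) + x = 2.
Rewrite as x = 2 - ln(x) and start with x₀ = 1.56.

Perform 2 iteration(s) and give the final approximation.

Equation: ln(x) + x = 2
Fixed-point form: x = 2 - ln(x)
x₀ = 1.56

x_1 = g(1.560000) = 1.555314
x_2 = g(1.555314) = 1.558322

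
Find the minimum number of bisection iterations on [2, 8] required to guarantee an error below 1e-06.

We need (b-a)/2^n ≤ 1e-06
(8 - 2)/2^n ≤ 1e-06
6/2^n ≤ 1e-06
2^n ≥ 6000000
n ≥ log₂(6000000) = 22.52
n ≥ 23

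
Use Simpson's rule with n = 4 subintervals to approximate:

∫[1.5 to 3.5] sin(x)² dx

f(x) = sin(x)²
a = 1.5, b = 3.5, n = 4
h = (b - a)/n = 0.500000

Simpson's rule: (h/3)[f(x₀) + 4f(x₁) + 2f(x₂) + ... + f(xₙ)]

x_0 = 1.5000, f(x_0) = 0.994996, coefficient = 1
x_1 = 2.0000, f(x_1) = 0.826822, coefficient = 4
x_2 = 2.5000, f(x_2) = 0.358169, coefficient = 2
x_3 = 3.0000, f(x_3) = 0.019915, coefficient = 4
x_4 = 3.5000, f(x_4) = 0.123049, coefficient = 1

I ≈ (0.500000/3) × 5.221330 = 0.870222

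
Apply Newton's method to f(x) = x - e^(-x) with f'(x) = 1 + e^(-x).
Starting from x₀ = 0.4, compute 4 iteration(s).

f(x) = x - e^(-x)
f'(x) = 1 + e^(-x)
x₀ = 0.4

Newton-Raphson formula: x_{n+1} = x_n - f(x_n)/f'(x_n)

Iteration 1:
  f(0.400000) = -0.270320
  f'(0.400000) = 1.670320
  x_1 = 0.400000 - (-0.270320)/1.670320 = 0.561837
Iteration 2:
  f(0.561837) = -0.008323
  f'(0.561837) = 1.570161
  x_2 = 0.561837 - (-0.008323)/1.570161 = 0.567138
Iteration 3:
  f(0.567138) = -0.000008
  f'(0.567138) = 1.567146
  x_3 = 0.567138 - (-0.000008)/1.567146 = 0.567143
Iteration 4:
  f(0.567143) = 0.000000
  f'(0.567143) = 1.567143
  x_4 = 0.567143 - 0.000000/1.567143 = 0.567143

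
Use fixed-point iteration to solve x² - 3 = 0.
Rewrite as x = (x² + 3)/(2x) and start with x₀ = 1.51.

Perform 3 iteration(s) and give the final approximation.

Equation: x² - 3 = 0
Fixed-point form: x = (x² + 3)/(2x)
x₀ = 1.51

x_1 = g(1.510000) = 1.748377
x_2 = g(1.748377) = 1.732127
x_3 = g(1.732127) = 1.732051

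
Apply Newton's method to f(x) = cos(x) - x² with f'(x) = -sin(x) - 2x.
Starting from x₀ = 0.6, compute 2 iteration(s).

f(x) = cos(x) - x²
f'(x) = -sin(x) - 2x
x₀ = 0.6

Newton-Raphson formula: x_{n+1} = x_n - f(x_n)/f'(x_n)

Iteration 1:
  f(0.600000) = 0.465336
  f'(0.600000) = -1.764642
  x_1 = 0.600000 - 0.465336/(-1.764642) = 0.863700
Iteration 2:
  f(0.863700) = -0.096348
  f'(0.863700) = -2.487650
  x_2 = 0.863700 - (-0.096348)/(-2.487650) = 0.824969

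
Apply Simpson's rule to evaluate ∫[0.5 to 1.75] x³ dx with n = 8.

f(x) = x³
a = 0.5, b = 1.75, n = 8
h = (b - a)/n = 0.156250

Simpson's rule: (h/3)[f(x₀) + 4f(x₁) + 2f(x₂) + ... + f(xₙ)]

x_0 = 0.5000, f(x_0) = 0.125000, coefficient = 1
x_1 = 0.6562, f(x_1) = 0.282623, coefficient = 4
x_2 = 0.8125, f(x_2) = 0.536377, coefficient = 2
x_3 = 0.9688, f(x_3) = 0.909149, coefficient = 4
x_4 = 1.1250, f(x_4) = 1.423828, coefficient = 2
x_5 = 1.2812, f(x_5) = 2.103302, coefficient = 4
x_6 = 1.4375, f(x_6) = 2.970459, coefficient = 2
x_7 = 1.5938, f(x_7) = 4.048187, coefficient = 4
x_8 = 1.7500, f(x_8) = 5.359375, coefficient = 1

I ≈ (0.156250/3) × 44.718750 = 2.329102
Exact value: 2.329102
Error: 0.000000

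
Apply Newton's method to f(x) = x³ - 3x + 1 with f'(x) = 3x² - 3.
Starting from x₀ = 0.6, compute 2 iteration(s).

f(x) = x³ - 3x + 1
f'(x) = 3x² - 3
x₀ = 0.6

Newton-Raphson formula: x_{n+1} = x_n - f(x_n)/f'(x_n)

Iteration 1:
  f(0.600000) = -0.584000
  f'(0.600000) = -1.920000
  x_1 = 0.600000 - (-0.584000)/(-1.920000) = 0.295833
Iteration 2:
  f(0.295833) = 0.138391
  f'(0.295833) = -2.737448
  x_2 = 0.295833 - 0.138391/(-2.737448) = 0.346388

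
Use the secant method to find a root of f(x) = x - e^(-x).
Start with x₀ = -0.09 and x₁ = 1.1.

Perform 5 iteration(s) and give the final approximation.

f(x) = x - e^(-x)
x₀ = -0.09, x₁ = 1.1

Secant formula: x_{n+1} = x_n - f(x_n)(x_n - x_{n-1})/(f(x_n) - f(x_{n-1}))

Iteration 1:
  f(-0.090000) = -1.184174
  f(1.100000) = 0.767129
  x_2 = 1.100000 - 0.767129×(1.100000 - (-0.090000))/(0.767129 - (-1.184174))
       = 0.632167
Iteration 2:
  f(1.100000) = 0.767129
  f(0.632167) = 0.100729
  x_3 = 0.632167 - 0.100729×(0.632167 - 1.100000)/(0.100729 - 0.767129)
       = 0.561453
Iteration 3:
  f(0.632167) = 0.100729
  f(0.561453) = -0.008927
  x_4 = 0.561453 - (-0.008927)×(0.561453 - 0.632167)/(-0.008927 - 0.100729)
       = 0.567210
Iteration 4:
  f(0.561453) = -0.008927
  f(0.567210) = 0.000104
  x_5 = 0.567210 - 0.000104×(0.567210 - 0.561453)/(0.000104 - (-0.008927))
       = 0.567143
Iteration 5:
  f(0.567210) = 0.000104
  f(0.567143) = 0.000000
  x_6 = 0.567143 - 0.000000×(0.567143 - 0.567210)/(0.000000 - 0.000104)
       = 0.567143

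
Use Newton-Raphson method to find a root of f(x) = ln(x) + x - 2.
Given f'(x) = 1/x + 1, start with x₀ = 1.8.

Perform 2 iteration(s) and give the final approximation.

f(x) = ln(x) + x - 2
f'(x) = 1/x + 1
x₀ = 1.8

Newton-Raphson formula: x_{n+1} = x_n - f(x_n)/f'(x_n)

Iteration 1:
  f(1.800000) = 0.387787
  f'(1.800000) = 1.555556
  x_1 = 1.800000 - 0.387787/1.555556 = 1.550709
Iteration 2:
  f(1.550709) = -0.010579
  f'(1.550709) = 1.644866
  x_2 = 1.550709 - (-0.010579)/1.644866 = 1.557140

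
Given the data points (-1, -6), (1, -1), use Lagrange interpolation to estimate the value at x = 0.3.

Lagrange interpolation formula:
P(x) = Σ yᵢ × Lᵢ(x)
where Lᵢ(x) = Π_{j≠i} (x - xⱼ)/(xᵢ - xⱼ)

L_0(0.3) = (0.3 - 1)/(-1 - 1) = 0.350000
L_1(0.3) = (0.3 - (-1))/(1 - (-1)) = 0.650000

P(0.3) = (-6)×L_0(0.3) + (-1)×L_1(0.3)
P(0.3) = -2.750000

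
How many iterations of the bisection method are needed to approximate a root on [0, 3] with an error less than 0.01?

We need (b-a)/2^n ≤ 0.01
(3 - 0)/2^n ≤ 0.01
3/2^n ≤ 0.01
2^n ≥ 300
n ≥ log₂(300) = 8.23
n ≥ 9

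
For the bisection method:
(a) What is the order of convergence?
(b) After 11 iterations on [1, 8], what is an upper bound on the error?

(a) Bisection has linear (order 1) convergence; the error is halved each step.

(b) Error bound = (b-a)/2^n = (8 - 1)/2^{11}
    = 7/2^{11}

(a) 1 (linear); (b) error ≤ 3.42e-03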